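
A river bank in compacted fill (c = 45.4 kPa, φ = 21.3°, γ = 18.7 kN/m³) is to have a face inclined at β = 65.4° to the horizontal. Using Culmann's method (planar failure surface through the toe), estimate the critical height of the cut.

H_c = 29.19 m

Culmann's analysis gives the critical failure plane at α_cr = (β + φ)/2 = (65.4 + 21.3)/2 = 43.4°, and the critical height
H_c = (4c/γ) · sinβ cosφ / [1 − cos(β − φ)]
    = (4·45.4/18.7) · sin65.4°·cos21.3° / [1 − cos(44.1°)]
    = 9.711 · 0.9092·0.9317 / [1 − 0.7181]
    = 9.711 · 0.8471 / 0.2819
    = 29.19 m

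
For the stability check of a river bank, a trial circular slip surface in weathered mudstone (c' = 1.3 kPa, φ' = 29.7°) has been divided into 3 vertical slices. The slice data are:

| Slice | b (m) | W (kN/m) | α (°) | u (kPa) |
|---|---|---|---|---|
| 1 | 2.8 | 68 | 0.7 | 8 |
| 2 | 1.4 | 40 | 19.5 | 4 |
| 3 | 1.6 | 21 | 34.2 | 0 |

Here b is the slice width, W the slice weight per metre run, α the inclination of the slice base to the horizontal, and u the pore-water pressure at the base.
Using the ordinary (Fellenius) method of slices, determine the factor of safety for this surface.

Ordinary method of slices: FS = Σ[c'·Δl_i + (W_i cosα_i − u_i·Δl_i)·tanφ'] / Σ W_i sinα_i, with Δl_i = b_i / cosα_i.
Slice 1: Δl = 2.8/cos0.7° = 2.800 m; N'_1 = 68·cos0.7° − 8·2.800 = 45.6; c'Δl = 3.64; W sinα = 0.8
Slice 2: Δl = 1.4/cos19.5° = 1.485 m; N'_2 = 40·cos19.5° − 4·1.485 = 31.8; c'Δl = 1.93; W sinα = 13.4
Slice 3: Δl = 1.6/cos34.2° = 1.935 m; N'_3 = 21·cos34.2° − 0·1.935 = 17.4; c'Δl = 2.51; W sinα = 11.8
Σc'Δl = 8.1 kN/m; ΣN' = 94.7 kN/m; ΣW sinα = 26.0 kN/m
Resisting = 8.1 + 94.7·tan29.7° = 8.1 + 54.0 = 62.1 kN/m
FS = 62.1 / 26.0 = 2.390

FS = 2.39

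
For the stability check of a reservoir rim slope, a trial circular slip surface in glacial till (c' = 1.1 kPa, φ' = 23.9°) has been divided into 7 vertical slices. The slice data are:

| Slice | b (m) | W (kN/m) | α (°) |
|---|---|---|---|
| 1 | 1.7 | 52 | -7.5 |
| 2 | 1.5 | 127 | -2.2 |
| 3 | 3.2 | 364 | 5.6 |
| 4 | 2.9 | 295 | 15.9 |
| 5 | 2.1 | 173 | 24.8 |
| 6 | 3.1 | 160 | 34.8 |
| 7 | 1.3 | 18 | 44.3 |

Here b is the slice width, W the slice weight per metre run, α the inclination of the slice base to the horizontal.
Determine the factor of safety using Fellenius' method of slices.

Ordinary method of slices: FS = Σ[c'·Δl_i + (W_i cosα_i)·tanφ'] / Σ W_i sinα_i, with Δl_i = b_i / cosα_i.
Slice 1: Δl = 1.7/cos(-7.5°) = 1.715 m; N'_1 = 52·cos(-7.5°) = 51.6; c'Δl = 1.89; W sinα = -6.8
Slice 2: Δl = 1.5/cos(-2.2°) = 1.501 m; N'_2 = 127·cos(-2.2°) = 126.9; c'Δl = 1.65; W sinα = -4.9
Slice 3: Δl = 3.2/cos5.6° = 3.215 m; N'_3 = 364·cos5.6° = 362.3; c'Δl = 3.54; W sinα = 35.5
Slice 4: Δl = 2.9/cos15.9° = 3.015 m; N'_4 = 295·cos15.9° = 283.7; c'Δl = 3.32; W sinα = 80.8
Slice 5: Δl = 2.1/cos24.8° = 2.313 m; N'_5 = 173·cos24.8° = 157.0; c'Δl = 2.54; W sinα = 72.6
Slice 6: Δl = 3.1/cos34.8° = 3.775 m; N'_6 = 160·cos34.8° = 131.4; c'Δl = 4.15; W sinα = 91.3
Slice 7: Δl = 1.3/cos44.3° = 1.816 m; N'_7 = 18·cos44.3° = 12.9; c'Δl = 2.00; W sinα = 12.6
Σc'Δl = 19.1 kN/m; ΣN' = 1125.7 kN/m; ΣW sinα = 281.1 kN/m
Resisting = 19.1 + 1125.7·tan23.9° = 19.1 + 498.9 = 518.0 kN/m
FS = 518.0 / 281.1 = 1.842

FS = 1.84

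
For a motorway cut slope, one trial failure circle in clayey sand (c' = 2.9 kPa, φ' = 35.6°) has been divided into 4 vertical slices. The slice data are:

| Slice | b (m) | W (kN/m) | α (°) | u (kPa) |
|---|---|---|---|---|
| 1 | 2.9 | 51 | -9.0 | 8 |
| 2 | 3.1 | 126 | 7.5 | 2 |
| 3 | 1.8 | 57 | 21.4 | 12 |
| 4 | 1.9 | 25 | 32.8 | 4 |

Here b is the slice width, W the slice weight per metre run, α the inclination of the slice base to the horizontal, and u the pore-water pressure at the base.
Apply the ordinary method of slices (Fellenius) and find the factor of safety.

FS = 3.83

Ordinary method of slices: FS = Σ[c'·Δl_i + (W_i cosα_i − u_i·Δl_i)·tanφ'] / Σ W_i sinα_i, with Δl_i = b_i / cosα_i.
Slice 1: Δl = 2.9/cos(-9.0°) = 2.936 m; N'_1 = 51·cos(-9.0°) − 8·2.936 = 26.9; c'Δl = 8.51; W sinα = -8.0
Slice 2: Δl = 3.1/cos7.5° = 3.127 m; N'_2 = 126·cos7.5° − 2·3.127 = 118.7; c'Δl = 9.07; W sinα = 16.4
Slice 3: Δl = 1.8/cos21.4° = 1.933 m; N'_3 = 57·cos21.4° − 12·1.933 = 29.9; c'Δl = 5.61; W sinα = 20.8
Slice 4: Δl = 1.9/cos32.8° = 2.260 m; N'_4 = 25·cos32.8° − 4·2.260 = 12.0; c'Δl = 6.56; W sinα = 13.5
Σc'Δl = 29.7 kN/m; ΣN' = 187.4 kN/m; ΣW sinα = 42.8 kN/m
Resisting = 29.7 + 187.4·tan35.6° = 29.7 + 134.2 = 163.9 kN/m
FS = 163.9 / 42.8 = 3.829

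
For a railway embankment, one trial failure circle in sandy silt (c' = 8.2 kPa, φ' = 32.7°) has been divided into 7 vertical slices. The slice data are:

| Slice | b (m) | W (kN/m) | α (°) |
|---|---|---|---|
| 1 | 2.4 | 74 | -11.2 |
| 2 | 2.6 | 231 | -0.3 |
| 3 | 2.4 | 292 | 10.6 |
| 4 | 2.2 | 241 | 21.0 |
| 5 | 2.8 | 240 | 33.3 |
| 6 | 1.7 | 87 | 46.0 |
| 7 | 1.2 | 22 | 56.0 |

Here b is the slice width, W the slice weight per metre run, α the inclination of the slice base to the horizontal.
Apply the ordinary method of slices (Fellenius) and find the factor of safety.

FS = 2.51

Ordinary method of slices: FS = Σ[c'·Δl_i + (W_i cosα_i)·tanφ'] / Σ W_i sinα_i, with Δl_i = b_i / cosα_i.
Slice 1: Δl = 2.4/cos(-11.2°) = 2.447 m; N'_1 = 74·cos(-11.2°) = 72.6; c'Δl = 20.06; W sinα = -14.4
Slice 2: Δl = 2.6/cos(-0.3°) = 2.600 m; N'_2 = 231·cos(-0.3°) = 231.0; c'Δl = 21.32; W sinα = -1.2
Slice 3: Δl = 2.4/cos10.6° = 2.442 m; N'_3 = 292·cos10.6° = 287.0; c'Δl = 20.02; W sinα = 53.7
Slice 4: Δl = 2.2/cos21.0° = 2.357 m; N'_4 = 241·cos21.0° = 225.0; c'Δl = 19.32; W sinα = 86.4
Slice 5: Δl = 2.8/cos33.3° = 3.350 m; N'_5 = 240·cos33.3° = 200.6; c'Δl = 27.47; W sinα = 131.8
Slice 6: Δl = 1.7/cos46.0° = 2.447 m; N'_6 = 87·cos46.0° = 60.4; c'Δl = 20.07; W sinα = 62.6
Slice 7: Δl = 1.2/cos56.0° = 2.146 m; N'_7 = 22·cos56.0° = 12.3; c'Δl = 17.60; W sinα = 18.2
Σc'Δl = 145.9 kN/m; ΣN' = 1088.9 kN/m; ΣW sinα = 337.1 kN/m
Resisting = 145.9 + 1088.9·tan32.7° = 145.9 + 699.1 = 844.9 kN/m
FS = 844.9 / 337.1 = 2.507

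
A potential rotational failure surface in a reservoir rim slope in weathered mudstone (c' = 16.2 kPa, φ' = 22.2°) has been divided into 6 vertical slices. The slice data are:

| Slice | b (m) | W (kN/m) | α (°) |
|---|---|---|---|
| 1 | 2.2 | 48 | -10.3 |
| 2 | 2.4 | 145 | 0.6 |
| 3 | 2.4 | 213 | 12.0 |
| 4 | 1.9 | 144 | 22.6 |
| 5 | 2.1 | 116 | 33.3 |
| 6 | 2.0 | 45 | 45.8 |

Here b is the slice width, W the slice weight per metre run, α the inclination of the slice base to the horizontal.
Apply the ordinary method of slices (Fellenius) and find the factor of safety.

Ordinary method of slices: FS = Σ[c'·Δl_i + (W_i cosα_i)·tanφ'] / Σ W_i sinα_i, with Δl_i = b_i / cosα_i.
Slice 1: Δl = 2.2/cos(-10.3°) = 2.236 m; N'_1 = 48·cos(-10.3°) = 47.2; c'Δl = 36.22; W sinα = -8.6
Slice 2: Δl = 2.4/cos0.6° = 2.400 m; N'_2 = 145·cos0.6° = 145.0; c'Δl = 38.88; W sinα = 1.5
Slice 3: Δl = 2.4/cos12.0° = 2.454 m; N'_3 = 213·cos12.0° = 208.3; c'Δl = 39.75; W sinα = 44.3
Slice 4: Δl = 1.9/cos22.6° = 2.058 m; N'_4 = 144·cos22.6° = 132.9; c'Δl = 33.34; W sinα = 55.3
Slice 5: Δl = 2.1/cos33.3° = 2.513 m; N'_5 = 116·cos33.3° = 97.0; c'Δl = 40.70; W sinα = 63.7
Slice 6: Δl = 2.0/cos45.8° = 2.869 m; N'_6 = 45·cos45.8° = 31.4; c'Δl = 46.47; W sinα = 32.3
Σc'Δl = 235.4 kN/m; ΣN' = 661.8 kN/m; ΣW sinα = 188.5 kN/m
Resisting = 235.4 + 661.8·tan22.2° = 235.4 + 270.1 = 505.5 kN/m
FS = 505.5 / 188.5 = 2.681

FS = 2.68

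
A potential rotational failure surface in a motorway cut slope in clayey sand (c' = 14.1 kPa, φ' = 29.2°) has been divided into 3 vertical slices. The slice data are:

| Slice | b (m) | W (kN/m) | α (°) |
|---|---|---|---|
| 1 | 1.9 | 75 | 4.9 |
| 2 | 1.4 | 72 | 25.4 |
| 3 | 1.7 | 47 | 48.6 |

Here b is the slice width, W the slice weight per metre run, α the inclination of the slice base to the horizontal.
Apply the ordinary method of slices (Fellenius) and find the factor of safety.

FS = 2.49

Ordinary method of slices: FS = Σ[c'·Δl_i + (W_i cosα_i)·tanφ'] / Σ W_i sinα_i, with Δl_i = b_i / cosα_i.
Slice 1: Δl = 1.9/cos4.9° = 1.907 m; N'_1 = 75·cos4.9° = 74.7; c'Δl = 26.89; W sinα = 6.4
Slice 2: Δl = 1.4/cos25.4° = 1.550 m; N'_2 = 72·cos25.4° = 65.0; c'Δl = 21.85; W sinα = 30.9
Slice 3: Δl = 1.7/cos48.6° = 2.571 m; N'_3 = 47·cos48.6° = 31.1; c'Δl = 36.25; W sinα = 35.3
Σc'Δl = 85.0 kN/m; ΣN' = 170.8 kN/m; ΣW sinα = 72.5 kN/m
Resisting = 85.0 + 170.8·tan29.2° = 85.0 + 95.5 = 180.5 kN/m
FS = 180.5 / 72.5 = 2.488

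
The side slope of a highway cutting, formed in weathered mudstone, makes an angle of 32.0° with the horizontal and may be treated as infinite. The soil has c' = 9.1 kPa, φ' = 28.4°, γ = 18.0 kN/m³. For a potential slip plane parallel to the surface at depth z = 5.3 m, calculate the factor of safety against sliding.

For an infinite slope with a slip plane parallel to the surface (no pore pressure): FS = [c' + γz cos²β tanφ'] / [γz sinβ cosβ].
γz = 18.0·5.3 = 95.40 kN/m²
Numerator = 9.1 + 95.40·cos²32.0°·tan28.4° = 9.1 + 95.40·0.7192·0.5407 = 46.197 kPa
Denominator = 95.40·sin32.0°·cos32.0° = 95.40·0.5299·0.8480 = 42.872 kPa
FS = 46.197 / 42.872 = 1.078

FS = 1.08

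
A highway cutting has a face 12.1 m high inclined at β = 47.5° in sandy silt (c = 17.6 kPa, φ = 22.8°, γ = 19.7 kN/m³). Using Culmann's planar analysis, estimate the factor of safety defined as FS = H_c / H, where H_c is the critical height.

FS = 2.19

H_c = (4c/γ) · sinβ cosφ / [1 − cos(β − φ)]
    = (4·17.6/19.7) · sin47.5°·cos22.8° / [1 − cos24.7°]
    = 3.574 · 0.6797 / 0.0915 = 26.55 m
FS = H_c / H = 26.55 / 12.1 = 2.194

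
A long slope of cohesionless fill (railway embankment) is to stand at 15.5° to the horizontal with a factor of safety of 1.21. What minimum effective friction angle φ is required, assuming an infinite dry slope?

FS = tanφ/tanβ ⇒ tanφ = FS · tanβ = 1.21 · tan15.5° = 0.3356
φ = arctan(0.3356) = 18.55°

φ = 18.5°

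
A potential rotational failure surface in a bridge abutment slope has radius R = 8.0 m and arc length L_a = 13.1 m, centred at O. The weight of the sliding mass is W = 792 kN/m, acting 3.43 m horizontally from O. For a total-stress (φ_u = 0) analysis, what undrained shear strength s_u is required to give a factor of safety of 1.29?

FS = s_u·L_a·R / (W·d), so s_u = FS·W·d / (L_a·R).
s_u = 1.29·792·3.43 / (13.10·8.0) = 3504.4 / 104.80 = 33.44 kPa

s_u = 33.4 kPa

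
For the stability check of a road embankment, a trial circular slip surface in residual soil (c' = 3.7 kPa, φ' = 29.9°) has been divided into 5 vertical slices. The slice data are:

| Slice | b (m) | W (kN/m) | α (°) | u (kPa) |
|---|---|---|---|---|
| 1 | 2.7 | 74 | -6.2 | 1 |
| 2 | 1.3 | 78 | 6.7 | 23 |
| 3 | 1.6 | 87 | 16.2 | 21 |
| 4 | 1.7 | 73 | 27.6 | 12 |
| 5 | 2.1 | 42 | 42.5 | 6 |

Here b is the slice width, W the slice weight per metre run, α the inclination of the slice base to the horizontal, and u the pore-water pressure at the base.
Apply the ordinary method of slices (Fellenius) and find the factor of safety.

FS = 1.90

Ordinary method of slices: FS = Σ[c'·Δl_i + (W_i cosα_i − u_i·Δl_i)·tanφ'] / Σ W_i sinα_i, with Δl_i = b_i / cosα_i.
Slice 1: Δl = 2.7/cos(-6.2°) = 2.716 m; N'_1 = 74·cos(-6.2°) − 1·2.716 = 70.9; c'Δl = 10.05; W sinα = -8.0
Slice 2: Δl = 1.3/cos6.7° = 1.309 m; N'_2 = 78·cos6.7° − 23·1.309 = 47.4; c'Δl = 4.84; W sinα = 9.1
Slice 3: Δl = 1.6/cos16.2° = 1.666 m; N'_3 = 87·cos16.2° − 21·1.666 = 48.6; c'Δl = 6.16; W sinα = 24.3
Slice 4: Δl = 1.7/cos27.6° = 1.918 m; N'_4 = 73·cos27.6° − 12·1.918 = 41.7; c'Δl = 7.10; W sinα = 33.8
Slice 5: Δl = 2.1/cos42.5° = 2.848 m; N'_5 = 42·cos42.5° − 6·2.848 = 13.9; c'Δl = 10.54; W sinα = 28.4
Σc'Δl = 38.7 kN/m; ΣN' = 222.3 kN/m; ΣW sinα = 87.6 kN/m
Resisting = 38.7 + 222.3·tan29.9° = 38.7 + 127.8 = 166.5 kN/m
FS = 166.5 / 87.6 = 1.902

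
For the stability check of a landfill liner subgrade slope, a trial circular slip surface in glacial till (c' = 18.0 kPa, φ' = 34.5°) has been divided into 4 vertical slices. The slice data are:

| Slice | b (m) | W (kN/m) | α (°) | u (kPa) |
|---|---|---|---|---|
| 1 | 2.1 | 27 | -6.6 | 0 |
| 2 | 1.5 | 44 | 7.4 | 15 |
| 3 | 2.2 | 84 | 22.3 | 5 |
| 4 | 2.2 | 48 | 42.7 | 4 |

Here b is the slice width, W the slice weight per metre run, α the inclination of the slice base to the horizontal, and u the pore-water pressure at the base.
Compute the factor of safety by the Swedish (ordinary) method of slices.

Ordinary method of slices: FS = Σ[c'·Δl_i + (W_i cosα_i − u_i·Δl_i)·tanφ'] / Σ W_i sinα_i, with Δl_i = b_i / cosα_i.
Slice 1: Δl = 2.1/cos(-6.6°) = 2.114 m; N'_1 = 27·cos(-6.6°) − 0·2.114 = 26.8; c'Δl = 38.05; W sinα = -3.1
Slice 2: Δl = 1.5/cos7.4° = 1.513 m; N'_2 = 44·cos7.4° − 15·1.513 = 20.9; c'Δl = 27.23; W sinα = 5.7
Slice 3: Δl = 2.2/cos22.3° = 2.378 m; N'_3 = 84·cos22.3° − 5·2.378 = 65.8; c'Δl = 42.80; W sinα = 31.9
Slice 4: Δl = 2.2/cos42.7° = 2.994 m; N'_4 = 48·cos42.7° − 4·2.994 = 23.3; c'Δl = 53.88; W sinα = 32.6
Σc'Δl = 162.0 kN/m; ΣN' = 136.9 kN/m; ΣW sinα = 67.0 kN/m
Resisting = 162.0 + 136.9·tan34.5° = 162.0 + 94.1 = 256.0 kN/m
FS = 256.0 / 67.0 = 3.822

FS = 3.82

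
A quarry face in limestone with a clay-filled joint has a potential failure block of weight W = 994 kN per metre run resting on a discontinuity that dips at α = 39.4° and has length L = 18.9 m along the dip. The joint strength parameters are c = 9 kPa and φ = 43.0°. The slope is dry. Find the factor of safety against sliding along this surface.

Resolving the block weight along and normal to the plane and applying the Mohr–Coulomb strength on the joint:
N' = W cosα = 994·cos39.4° = 768.1 kN/m
Driving force T = W sinα = 994·sin39.4° = 630.9 kN/m
Resisting force R = c·L + N'·tanφ = 9·18.9 + 768.1·tan43.0° = 170.1 + 716.3 = 886.4 kN/m
FS = R / T = 886.4 / 630.9 = 1.405

FS = 1.40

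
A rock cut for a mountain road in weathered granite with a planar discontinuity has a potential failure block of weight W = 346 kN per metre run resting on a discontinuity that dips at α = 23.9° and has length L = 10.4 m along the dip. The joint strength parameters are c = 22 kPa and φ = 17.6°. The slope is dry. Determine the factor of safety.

Resolving the block weight along and normal to the plane and applying the Mohr–Coulomb strength on the joint:
N' = W cosα = 346·cos23.9° = 316.3 kN/m
Driving force T = W sinα = 346·sin23.9° = 140.2 kN/m
Resisting force R = c·L + N'·tanφ = 22·10.4 + 316.3·tan17.6° = 228.8 + 100.3 = 329.1 kN/m
FS = R / T = 329.1 / 140.2 = 2.348

FS = 2.35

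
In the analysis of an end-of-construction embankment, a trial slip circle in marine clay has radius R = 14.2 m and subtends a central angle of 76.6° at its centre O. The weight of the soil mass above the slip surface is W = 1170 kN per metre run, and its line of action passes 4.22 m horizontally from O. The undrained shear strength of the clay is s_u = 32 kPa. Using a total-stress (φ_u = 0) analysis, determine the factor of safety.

FS = 1.75

Taking moments about the centre O, the resisting moment is provided by the undrained shear strength acting along the arc:
Arc length L_a = R·θ = 14.2·(76.6°·π/180) = 14.2·1.3369 = 18.98 m
M_R = s_u·L_a·R = 32·18.98·14.2 = 8626.5 kN·m/m
M_D = W·d = 1170·4.22 = 4937.4 kN·m/m
FS = M_R / M_D = 8626.5 / 4937.4 = 1.747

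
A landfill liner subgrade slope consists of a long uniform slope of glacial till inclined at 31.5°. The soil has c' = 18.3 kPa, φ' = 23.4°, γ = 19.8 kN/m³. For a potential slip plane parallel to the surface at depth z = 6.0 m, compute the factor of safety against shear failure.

For an infinite slope with a slip plane parallel to the surface (no pore pressure): FS = [c' + γz cos²β tanφ'] / [γz sinβ cosβ].
γz = 19.8·6.0 = 118.80 kN/m²
Numerator = 18.3 + 118.80·cos²31.5°·tan23.4° = 18.3 + 118.80·0.7270·0.4327 = 55.674 kPa
Denominator = 118.80·sin31.5°·cos31.5° = 118.80·0.5225·0.8526 = 52.926 kPa
FS = 55.674 / 52.926 = 1.052

FS = 1.05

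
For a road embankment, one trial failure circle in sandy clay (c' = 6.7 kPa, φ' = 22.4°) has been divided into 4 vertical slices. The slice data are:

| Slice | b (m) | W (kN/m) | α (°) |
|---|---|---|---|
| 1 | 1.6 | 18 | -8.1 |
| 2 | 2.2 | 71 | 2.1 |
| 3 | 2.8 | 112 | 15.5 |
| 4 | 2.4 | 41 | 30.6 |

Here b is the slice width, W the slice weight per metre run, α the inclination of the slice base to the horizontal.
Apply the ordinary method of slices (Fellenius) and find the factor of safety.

Ordinary method of slices: FS = Σ[c'·Δl_i + (W_i cosα_i)·tanφ'] / Σ W_i sinα_i, with Δl_i = b_i / cosα_i.
Slice 1: Δl = 1.6/cos(-8.1°) = 1.616 m; N'_1 = 18·cos(-8.1°) = 17.8; c'Δl = 10.83; W sinα = -2.5
Slice 2: Δl = 2.2/cos2.1° = 2.201 m; N'_2 = 71·cos2.1° = 71.0; c'Δl = 14.75; W sinα = 2.6
Slice 3: Δl = 2.8/cos15.5° = 2.906 m; N'_3 = 112·cos15.5° = 107.9; c'Δl = 19.47; W sinα = 29.9
Slice 4: Δl = 2.4/cos30.6° = 2.788 m; N'_4 = 41·cos30.6° = 35.3; c'Δl = 18.68; W sinα = 20.9
Σc'Δl = 63.7 kN/m; ΣN' = 232.0 kN/m; ΣW sinα = 50.9 kN/m
Resisting = 63.7 + 232.0·tan22.4° = 63.7 + 95.6 = 159.3 kN/m
FS = 159.3 / 50.9 = 3.133

FS = 3.13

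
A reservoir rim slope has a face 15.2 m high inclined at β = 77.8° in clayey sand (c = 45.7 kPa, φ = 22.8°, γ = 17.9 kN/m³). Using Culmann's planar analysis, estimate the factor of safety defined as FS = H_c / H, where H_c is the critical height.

H_c = (4c/γ) · sinβ cosφ / [1 − cos(β − φ)]
    = (4·45.7/17.9) · sin77.8°·cos22.8° / [1 − cos55.0°]
    = 10.212 · 0.9010 / 0.4264 = 21.58 m
FS = H_c / H = 21.58 / 15.2 = 1.420

FS = 1.42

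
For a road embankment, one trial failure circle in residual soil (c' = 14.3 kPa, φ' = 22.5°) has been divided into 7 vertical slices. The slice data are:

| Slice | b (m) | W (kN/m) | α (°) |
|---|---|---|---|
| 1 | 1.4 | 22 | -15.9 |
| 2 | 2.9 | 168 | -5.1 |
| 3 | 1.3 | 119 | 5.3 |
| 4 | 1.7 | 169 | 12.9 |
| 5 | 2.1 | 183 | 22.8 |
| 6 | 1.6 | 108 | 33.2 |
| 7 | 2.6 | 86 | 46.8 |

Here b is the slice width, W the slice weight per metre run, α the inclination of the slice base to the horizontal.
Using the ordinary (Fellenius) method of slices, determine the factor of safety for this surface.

Ordinary method of slices: FS = Σ[c'·Δl_i + (W_i cosα_i)·tanφ'] / Σ W_i sinα_i, with Δl_i = b_i / cosα_i.
Slice 1: Δl = 1.4/cos(-15.9°) = 1.456 m; N'_1 = 22·cos(-15.9°) = 21.2; c'Δl = 20.82; W sinα = -6.0
Slice 2: Δl = 2.9/cos(-5.1°) = 2.912 m; N'_2 = 168·cos(-5.1°) = 167.3; c'Δl = 41.63; W sinα = -14.9
Slice 3: Δl = 1.3/cos5.3° = 1.306 m; N'_3 = 119·cos5.3° = 118.5; c'Δl = 18.67; W sinα = 11.0
Slice 4: Δl = 1.7/cos12.9° = 1.744 m; N'_4 = 169·cos12.9° = 164.7; c'Δl = 24.94; W sinα = 37.7
Slice 5: Δl = 2.1/cos22.8° = 2.278 m; N'_5 = 183·cos22.8° = 168.7; c'Δl = 32.58; W sinα = 70.9
Slice 6: Δl = 1.6/cos33.2° = 1.912 m; N'_6 = 108·cos33.2° = 90.4; c'Δl = 27.34; W sinα = 59.1
Slice 7: Δl = 2.6/cos46.8° = 3.798 m; N'_7 = 86·cos46.8° = 58.9; c'Δl = 54.31; W sinα = 62.7
Σc'Δl = 220.3 kN/m; ΣN' = 789.7 kN/m; ΣW sinα = 220.5 kN/m
Resisting = 220.3 + 789.7·tan22.5° = 220.3 + 327.1 = 547.4 kN/m
FS = 547.4 / 220.5 = 2.482

FS = 2.48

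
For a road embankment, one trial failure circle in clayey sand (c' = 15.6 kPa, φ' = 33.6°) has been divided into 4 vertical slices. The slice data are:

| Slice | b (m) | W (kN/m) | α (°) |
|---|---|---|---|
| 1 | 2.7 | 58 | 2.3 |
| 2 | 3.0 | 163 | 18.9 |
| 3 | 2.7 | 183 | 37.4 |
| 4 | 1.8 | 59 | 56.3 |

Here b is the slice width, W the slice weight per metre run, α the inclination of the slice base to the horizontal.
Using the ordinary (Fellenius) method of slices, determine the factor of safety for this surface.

Ordinary method of slices: FS = Σ[c'·Δl_i + (W_i cosα_i)·tanφ'] / Σ W_i sinα_i, with Δl_i = b_i / cosα_i.
Slice 1: Δl = 2.7/cos2.3° = 2.702 m; N'_1 = 58·cos2.3° = 58.0; c'Δl = 42.15; W sinα = 2.3
Slice 2: Δl = 3.0/cos18.9° = 3.171 m; N'_2 = 163·cos18.9° = 154.2; c'Δl = 49.47; W sinα = 52.8
Slice 3: Δl = 2.7/cos37.4° = 3.399 m; N'_3 = 183·cos37.4° = 145.4; c'Δl = 53.02; W sinα = 111.1
Slice 4: Δl = 1.8/cos56.3° = 3.244 m; N'_4 = 59·cos56.3° = 32.7; c'Δl = 50.61; W sinα = 49.1
Σc'Δl = 195.2 kN/m; ΣN' = 390.3 kN/m; ΣW sinα = 215.4 kN/m
Resisting = 195.2 + 390.3·tan33.6° = 195.2 + 259.3 = 454.6 kN/m
FS = 454.6 / 215.4 = 2.111

FS = 2.11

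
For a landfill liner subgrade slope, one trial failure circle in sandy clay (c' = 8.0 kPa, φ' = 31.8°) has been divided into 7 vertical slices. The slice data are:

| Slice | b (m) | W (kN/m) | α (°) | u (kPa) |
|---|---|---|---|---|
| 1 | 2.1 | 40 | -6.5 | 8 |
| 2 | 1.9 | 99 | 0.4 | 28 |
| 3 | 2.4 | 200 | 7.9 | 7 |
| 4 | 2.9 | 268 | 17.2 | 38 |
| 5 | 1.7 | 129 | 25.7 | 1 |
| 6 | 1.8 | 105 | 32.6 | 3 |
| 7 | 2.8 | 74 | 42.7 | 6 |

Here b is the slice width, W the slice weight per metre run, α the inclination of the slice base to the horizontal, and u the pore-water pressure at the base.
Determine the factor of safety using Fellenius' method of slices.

FS = 1.96

Ordinary method of slices: FS = Σ[c'·Δl_i + (W_i cosα_i − u_i·Δl_i)·tanφ'] / Σ W_i sinα_i, with Δl_i = b_i / cosα_i.
Slice 1: Δl = 2.1/cos(-6.5°) = 2.114 m; N'_1 = 40·cos(-6.5°) − 8·2.114 = 22.8; c'Δl = 16.91; W sinα = -4.5
Slice 2: Δl = 1.9/cos0.4° = 1.900 m; N'_2 = 99·cos0.4° − 28·1.900 = 45.8; c'Δl = 15.20; W sinα = 0.7
Slice 3: Δl = 2.4/cos7.9° = 2.423 m; N'_3 = 200·cos7.9° − 7·2.423 = 181.1; c'Δl = 19.38; W sinα = 27.5
Slice 4: Δl = 2.9/cos17.2° = 3.036 m; N'_4 = 268·cos17.2° − 38·3.036 = 140.7; c'Δl = 24.29; W sinα = 79.2
Slice 5: Δl = 1.7/cos25.7° = 1.887 m; N'_5 = 129·cos25.7° − 1·1.887 = 114.4; c'Δl = 15.09; W sinα = 55.9
Slice 6: Δl = 1.8/cos32.6° = 2.137 m; N'_6 = 105·cos32.6° − 3·2.137 = 82.0; c'Δl = 17.09; W sinα = 56.6
Slice 7: Δl = 2.8/cos42.7° = 3.810 m; N'_7 = 74·cos42.7° − 6·3.810 = 31.5; c'Δl = 30.48; W sinα = 50.2
Σc'Δl = 138.4 kN/m; ΣN' = 618.4 kN/m; ΣW sinα = 265.6 kN/m
Resisting = 138.4 + 618.4·tan31.8° = 138.4 + 383.4 = 521.8 kN/m
FS = 521.8 / 265.6 = 1.965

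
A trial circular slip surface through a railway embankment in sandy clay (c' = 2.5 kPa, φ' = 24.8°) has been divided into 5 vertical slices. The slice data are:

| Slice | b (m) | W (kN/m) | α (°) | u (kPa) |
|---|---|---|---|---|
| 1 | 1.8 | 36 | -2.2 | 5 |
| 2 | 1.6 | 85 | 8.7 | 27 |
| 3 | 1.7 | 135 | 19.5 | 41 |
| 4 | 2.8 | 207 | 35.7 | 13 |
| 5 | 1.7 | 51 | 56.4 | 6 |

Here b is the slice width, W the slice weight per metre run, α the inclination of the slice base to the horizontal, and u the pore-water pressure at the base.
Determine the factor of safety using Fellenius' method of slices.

FS = 0.67

Ordinary method of slices: FS = Σ[c'·Δl_i + (W_i cosα_i − u_i·Δl_i)·tanφ'] / Σ W_i sinα_i, with Δl_i = b_i / cosα_i.
Slice 1: Δl = 1.8/cos(-2.2°) = 1.801 m; N'_1 = 36·cos(-2.2°) − 5·1.801 = 27.0; c'Δl = 4.50; W sinα = -1.4
Slice 2: Δl = 1.6/cos8.7° = 1.619 m; N'_2 = 85·cos8.7° − 27·1.619 = 40.3; c'Δl = 4.05; W sinα = 12.9
Slice 3: Δl = 1.7/cos19.5° = 1.803 m; N'_3 = 135·cos19.5° − 41·1.803 = 53.3; c'Δl = 4.51; W sinα = 45.1
Slice 4: Δl = 2.8/cos35.7° = 3.448 m; N'_4 = 207·cos35.7° − 13·3.448 = 123.3; c'Δl = 8.62; W sinα = 120.8
Slice 5: Δl = 1.7/cos56.4° = 3.072 m; N'_5 = 51·cos56.4° − 6·3.072 = 9.8; c'Δl = 7.68; W sinα = 42.5
Σc'Δl = 29.4 kN/m; ΣN' = 253.7 kN/m; ΣW sinα = 219.8 kN/m
Resisting = 29.4 + 253.7·tan24.8° = 29.4 + 117.2 = 146.6 kN/m
FS = 146.6 / 219.8 = 0.667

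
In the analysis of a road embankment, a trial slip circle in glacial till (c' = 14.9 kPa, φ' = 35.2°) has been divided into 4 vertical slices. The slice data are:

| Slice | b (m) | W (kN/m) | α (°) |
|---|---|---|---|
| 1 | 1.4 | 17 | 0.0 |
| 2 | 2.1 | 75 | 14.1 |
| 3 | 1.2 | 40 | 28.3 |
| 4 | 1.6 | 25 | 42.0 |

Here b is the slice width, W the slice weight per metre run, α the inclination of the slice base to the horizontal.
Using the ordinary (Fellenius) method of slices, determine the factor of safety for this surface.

Ordinary method of slices: FS = Σ[c'·Δl_i + (W_i cosα_i)·tanφ'] / Σ W_i sinα_i, with Δl_i = b_i / cosα_i.
Slice 1: Δl = 1.4/cos0.0° = 1.400 m; N'_1 = 17·cos0.0° = 17.0; c'Δl = 20.86; W sinα = 0.0
Slice 2: Δl = 2.1/cos14.1° = 2.165 m; N'_2 = 75·cos14.1° = 72.7; c'Δl = 32.26; W sinα = 18.3
Slice 3: Δl = 1.2/cos28.3° = 1.363 m; N'_3 = 40·cos28.3° = 35.2; c'Δl = 20.31; W sinα = 19.0
Slice 4: Δl = 1.6/cos42.0° = 2.153 m; N'_4 = 25·cos42.0° = 18.6; c'Δl = 32.08; W sinα = 16.7
Σc'Δl = 105.5 kN/m; ΣN' = 143.5 kN/m; ΣW sinα = 54.0 kN/m
Resisting = 105.5 + 143.5·tan35.2° = 105.5 + 101.3 = 206.8 kN/m
FS = 206.8 / 54.0 = 3.832

FS = 3.83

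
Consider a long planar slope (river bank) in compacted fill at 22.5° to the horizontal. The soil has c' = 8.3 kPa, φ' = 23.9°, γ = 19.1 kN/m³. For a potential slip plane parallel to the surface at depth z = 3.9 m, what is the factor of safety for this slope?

For an infinite slope with a slip plane parallel to the surface (no pore pressure): FS = [c' + γz cos²β tanφ'] / [γz sinβ cosβ].
γz = 19.1·3.9 = 74.49 kN/m²
Numerator = 8.3 + 74.49·cos²22.5°·tan23.9° = 8.3 + 74.49·0.8536·0.4431 = 36.475 kPa
Denominator = 74.49·sin22.5°·cos22.5° = 74.49·0.3827·0.9239 = 26.336 kPa
FS = 36.475 / 26.336 = 1.385

FS = 1.38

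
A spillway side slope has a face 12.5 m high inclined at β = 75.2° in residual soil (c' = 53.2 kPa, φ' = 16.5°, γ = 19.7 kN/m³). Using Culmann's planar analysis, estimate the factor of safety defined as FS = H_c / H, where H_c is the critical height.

FS = 1.67

H_c = (4c'/γ) · sinβ cosφ' / [1 − cos(β − φ')]
    = (4·53.2/19.7) · sin75.2°·cos16.5° / [1 − cos58.7°]
    = 10.802 · 0.9270 / 0.4805 = 20.84 m
FS = H_c / H = 20.84 / 12.5 = 1.667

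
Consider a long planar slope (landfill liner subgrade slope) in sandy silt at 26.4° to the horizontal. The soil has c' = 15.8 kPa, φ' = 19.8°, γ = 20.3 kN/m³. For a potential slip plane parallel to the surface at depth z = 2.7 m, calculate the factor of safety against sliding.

For an infinite slope with a slip plane parallel to the surface (no pore pressure): FS = [c' + γz cos²β tanφ'] / [γz sinβ cosβ].
γz = 20.3·2.7 = 54.81 kN/m²
Numerator = 15.8 + 54.81·cos²26.4°·tan19.8° = 15.8 + 54.81·0.8023·0.3600 = 31.632 kPa
Denominator = 54.81·sin26.4°·cos26.4° = 54.81·0.4446·0.8957 = 21.829 kPa
FS = 31.632 / 21.829 = 1.449

FS = 1.45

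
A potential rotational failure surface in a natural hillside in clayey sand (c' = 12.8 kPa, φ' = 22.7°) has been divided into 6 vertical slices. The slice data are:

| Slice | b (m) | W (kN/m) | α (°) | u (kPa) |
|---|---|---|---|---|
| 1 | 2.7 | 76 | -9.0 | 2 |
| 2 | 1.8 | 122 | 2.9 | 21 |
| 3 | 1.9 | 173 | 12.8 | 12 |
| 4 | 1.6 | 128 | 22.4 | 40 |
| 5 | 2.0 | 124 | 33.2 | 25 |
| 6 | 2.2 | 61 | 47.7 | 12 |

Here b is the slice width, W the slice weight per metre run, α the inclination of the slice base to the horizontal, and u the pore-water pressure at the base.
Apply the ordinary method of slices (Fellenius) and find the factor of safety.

Ordinary method of slices: FS = Σ[c'·Δl_i + (W_i cosα_i − u_i·Δl_i)·tanφ'] / Σ W_i sinα_i, with Δl_i = b_i / cosα_i.
Slice 1: Δl = 2.7/cos(-9.0°) = 2.734 m; N'_1 = 76·cos(-9.0°) − 2·2.734 = 69.6; c'Δl = 34.99; W sinα = -11.9
Slice 2: Δl = 1.8/cos2.9° = 1.802 m; N'_2 = 122·cos2.9° − 21·1.802 = 84.0; c'Δl = 23.07; W sinα = 6.2
Slice 3: Δl = 1.9/cos12.8° = 1.948 m; N'_3 = 173·cos12.8° − 12·1.948 = 145.3; c'Δl = 24.94; W sinα = 38.3
Slice 4: Δl = 1.6/cos22.4° = 1.731 m; N'_4 = 128·cos22.4° − 40·1.731 = 49.1; c'Δl = 22.15; W sinα = 48.8
Slice 5: Δl = 2.0/cos33.2° = 2.390 m; N'_5 = 124·cos33.2° − 25·2.390 = 44.0; c'Δl = 30.59; W sinα = 67.9
Slice 6: Δl = 2.2/cos47.7° = 3.269 m; N'_6 = 61·cos47.7° − 12·3.269 = 1.8; c'Δl = 41.84; W sinα = 45.1
Σc'Δl = 177.6 kN/m; ΣN' = 393.9 kN/m; ΣW sinα = 194.4 kN/m
Resisting = 177.6 + 393.9·tan22.7° = 177.6 + 164.8 = 342.3 kN/m
FS = 342.3 / 194.4 = 1.761

FS = 1.76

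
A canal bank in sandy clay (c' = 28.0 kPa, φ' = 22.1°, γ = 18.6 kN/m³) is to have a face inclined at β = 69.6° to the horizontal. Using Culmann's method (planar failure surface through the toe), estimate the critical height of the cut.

H_c = 16.12 m

Culmann's analysis gives the critical failure plane at α_cr = (β + φ')/2 = (69.6 + 22.1)/2 = 45.8°, and the critical height
H_c = (4c'/γ) · sinβ cosφ' / [1 − cos(β − φ')]
    = (4·28.0/18.6) · sin69.6°·cos22.1° / [1 − cos(47.5°)]
    = 6.022 · 0.9373·0.9265 / [1 − 0.6756]
    = 6.022 · 0.8684 / 0.3244
    = 16.12 m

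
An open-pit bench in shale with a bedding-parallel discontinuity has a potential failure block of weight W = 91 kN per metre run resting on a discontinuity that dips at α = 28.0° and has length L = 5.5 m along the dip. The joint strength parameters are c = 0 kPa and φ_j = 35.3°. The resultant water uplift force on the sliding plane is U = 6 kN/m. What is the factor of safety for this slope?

Resolving the block weight along and normal to the plane and applying the Mohr–Coulomb strength on the joint:
N' = W cosα − U = 91·cos28.0° − 6 = 74.3 kN/m
Driving force T = W sinα = 91·sin28.0° = 42.7 kN/m
Resisting force R = c·L + N'·tanφ_j = 0·5.5 + 74.3·tan35.3° = 0.0 + 52.6 = 52.6 kN/m
FS = R / T = 52.6 / 42.7 = 1.232

FS = 1.23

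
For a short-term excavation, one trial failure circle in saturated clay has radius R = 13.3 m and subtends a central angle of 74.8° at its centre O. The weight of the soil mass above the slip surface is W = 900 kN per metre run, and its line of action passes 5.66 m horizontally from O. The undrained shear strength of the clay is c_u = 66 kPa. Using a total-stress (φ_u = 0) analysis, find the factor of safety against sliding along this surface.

Taking moments about the centre O, the resisting moment is provided by the undrained shear strength acting along the arc:
Arc length L_a = R·θ = 13.3·(74.8°·π/180) = 13.3·1.3055 = 17.36 m
M_R = c_u·L_a·R = 66·17.36·13.3 = 15241.4 kN·m/m
M_D = W·d = 900·5.66 = 5094.0 kN·m/m
FS = M_R / M_D = 15241.4 / 5094.0 = 2.992

FS = 2.99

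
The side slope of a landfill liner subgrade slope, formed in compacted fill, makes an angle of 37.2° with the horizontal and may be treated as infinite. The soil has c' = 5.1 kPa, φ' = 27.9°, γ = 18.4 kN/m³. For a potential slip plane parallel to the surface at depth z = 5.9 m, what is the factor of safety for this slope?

FS = 0.80

For an infinite slope with a slip plane parallel to the surface (no pore pressure): FS = [c' + γz cos²β tanφ'] / [γz sinβ cosβ].
γz = 18.4·5.9 = 108.56 kN/m²
Numerator = 5.1 + 108.56·cos²37.2°·tan27.9° = 5.1 + 108.56·0.6345·0.5295 = 41.568 kPa
Denominator = 108.56·sin37.2°·cos37.2° = 108.56·0.6046·0.7965 = 52.280 kPa
FS = 41.568 / 52.280 = 0.795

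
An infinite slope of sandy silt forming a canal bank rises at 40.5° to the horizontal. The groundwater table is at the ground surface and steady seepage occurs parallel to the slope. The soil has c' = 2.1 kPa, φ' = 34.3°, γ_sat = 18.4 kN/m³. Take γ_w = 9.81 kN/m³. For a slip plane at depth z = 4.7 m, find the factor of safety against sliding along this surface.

With seepage parallel to the slope and the water table at the surface, the effective normal stress on the slip plane uses the buoyant unit weight γ' = γ_sat − γ_w while the driving shear stress uses γ_sat:
FS = [c' + γ' z cos²β tanφ'] / [γ_sat z sinβ cosβ]
γ' = 18.4 − 9.81 = 8.59 kN/m³
Numerator = 2.1 + 8.59·4.7·cos²40.5°·tan34.3° = 2.1 + 8.59·4.7·0.5782·0.6822 = 18.024 kPa
Denominator = 18.4·4.7·sin40.5°·cos40.5° = 18.4·4.7·0.6494·0.7604 = 42.708 kPa
FS = 18.024 / 42.708 = 0.422

FS = 0.42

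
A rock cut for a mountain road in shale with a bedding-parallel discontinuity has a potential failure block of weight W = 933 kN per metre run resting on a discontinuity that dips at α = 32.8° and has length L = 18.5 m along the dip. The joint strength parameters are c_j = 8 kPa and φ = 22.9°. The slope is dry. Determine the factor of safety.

FS = 0.95

Resolving the block weight along and normal to the plane and applying the Mohr–Coulomb strength on the joint:
N' = W cosα = 933·cos32.8° = 784.2 kN/m
Driving force T = W sinα = 933·sin32.8° = 505.4 kN/m
Resisting force R = c_j·L + N'·tanφ = 8·18.5 + 784.2·tan22.9° = 148.0 + 331.3 = 479.3 kN/m
FS = R / T = 479.3 / 505.4 = 0.948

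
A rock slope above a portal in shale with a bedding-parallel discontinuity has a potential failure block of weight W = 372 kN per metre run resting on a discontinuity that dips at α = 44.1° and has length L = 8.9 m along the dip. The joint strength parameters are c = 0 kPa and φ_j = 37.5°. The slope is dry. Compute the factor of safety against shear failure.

Resolving the block weight along and normal to the plane and applying the Mohr–Coulomb strength on the joint:
N' = W cosα = 372·cos44.1° = 267.1 kN/m
Driving force T = W sinα = 372·sin44.1° = 258.9 kN/m
Resisting force R = c·L + N'·tanφ_j = 0·8.9 + 267.1·tan37.5° = 0.0 + 205.0 = 205.0 kN/m
FS = R / T = 205.0 / 258.9 = 0.792

FS = 0.79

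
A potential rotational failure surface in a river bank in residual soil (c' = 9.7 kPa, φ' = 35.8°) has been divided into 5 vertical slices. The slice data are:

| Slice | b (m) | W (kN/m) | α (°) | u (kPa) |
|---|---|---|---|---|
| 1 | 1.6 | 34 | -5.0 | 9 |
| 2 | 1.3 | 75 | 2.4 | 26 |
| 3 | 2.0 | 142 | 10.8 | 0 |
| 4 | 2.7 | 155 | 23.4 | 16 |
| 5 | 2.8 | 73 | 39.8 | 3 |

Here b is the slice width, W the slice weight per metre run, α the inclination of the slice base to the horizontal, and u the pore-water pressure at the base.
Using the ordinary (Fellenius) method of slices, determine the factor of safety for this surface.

Ordinary method of slices: FS = Σ[c'·Δl_i + (W_i cosα_i − u_i·Δl_i)·tanφ'] / Σ W_i sinα_i, with Δl_i = b_i / cosα_i.
Slice 1: Δl = 1.6/cos(-5.0°) = 1.606 m; N'_1 = 34·cos(-5.0°) − 9·1.606 = 19.4; c'Δl = 15.58; W sinα = -3.0
Slice 2: Δl = 1.3/cos2.4° = 1.301 m; N'_2 = 75·cos2.4° − 26·1.301 = 41.1; c'Δl = 12.62; W sinα = 3.1
Slice 3: Δl = 2.0/cos10.8° = 2.036 m; N'_3 = 142·cos10.8° − 0·2.036 = 139.5; c'Δl = 19.75; W sinα = 26.6
Slice 4: Δl = 2.7/cos23.4° = 2.942 m; N'_4 = 155·cos23.4° − 16·2.942 = 95.2; c'Δl = 28.54; W sinα = 61.6
Slice 5: Δl = 2.8/cos39.8° = 3.644 m; N'_5 = 73·cos39.8° − 3·3.644 = 45.2; c'Δl = 35.35; W sinα = 46.7
Σc'Δl = 111.8 kN/m; ΣN' = 340.3 kN/m; ΣW sinα = 135.1 kN/m
Resisting = 111.8 + 340.3·tan35.8° = 111.8 + 245.5 = 357.3 kN/m
FS = 357.3 / 135.1 = 2.645

FS = 2.65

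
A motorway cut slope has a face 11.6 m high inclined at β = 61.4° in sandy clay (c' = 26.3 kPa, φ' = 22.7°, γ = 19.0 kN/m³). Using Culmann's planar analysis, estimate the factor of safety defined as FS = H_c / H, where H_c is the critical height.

FS = 1.76

H_c = (4c'/γ) · sinβ cosφ' / [1 − cos(β − φ')]
    = (4·26.3/19.0) · sin61.4°·cos22.7° / [1 − cos38.7°]
    = 5.537 · 0.8100 / 0.2196 = 20.42 m
FS = H_c / H = 20.42 / 11.6 = 1.761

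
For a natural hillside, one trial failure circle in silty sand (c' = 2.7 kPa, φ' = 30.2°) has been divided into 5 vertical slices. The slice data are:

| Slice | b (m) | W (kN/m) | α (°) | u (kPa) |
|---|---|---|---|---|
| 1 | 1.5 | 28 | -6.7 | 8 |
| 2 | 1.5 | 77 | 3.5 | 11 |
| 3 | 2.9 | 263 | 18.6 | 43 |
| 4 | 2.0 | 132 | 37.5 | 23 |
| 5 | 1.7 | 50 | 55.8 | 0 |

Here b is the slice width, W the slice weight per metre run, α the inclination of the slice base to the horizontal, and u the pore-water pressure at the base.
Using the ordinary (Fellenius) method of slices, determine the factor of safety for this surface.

Ordinary method of slices: FS = Σ[c'·Δl_i + (W_i cosα_i − u_i·Δl_i)·tanφ'] / Σ W_i sinα_i, with Δl_i = b_i / cosα_i.
Slice 1: Δl = 1.5/cos(-6.7°) = 1.510 m; N'_1 = 28·cos(-6.7°) − 8·1.510 = 15.7; c'Δl = 4.08; W sinα = -3.3
Slice 2: Δl = 1.5/cos3.5° = 1.503 m; N'_2 = 77·cos3.5° − 11·1.503 = 60.3; c'Δl = 4.06; W sinα = 4.7
Slice 3: Δl = 2.9/cos18.6° = 3.060 m; N'_3 = 263·cos18.6° − 43·3.060 = 117.7; c'Δl = 8.26; W sinα = 83.9
Slice 4: Δl = 2.0/cos37.5° = 2.521 m; N'_4 = 132·cos37.5° − 23·2.521 = 46.7; c'Δl = 6.81; W sinα = 80.4
Slice 5: Δl = 1.7/cos55.8° = 3.024 m; N'_5 = 50·cos55.8° − 0·3.024 = 28.1; c'Δl = 8.17; W sinα = 41.4
Σc'Δl = 31.4 kN/m; ΣN' = 268.6 kN/m; ΣW sinα = 207.0 kN/m
Resisting = 31.4 + 268.6·tan30.2° = 31.4 + 156.3 = 187.7 kN/m
FS = 187.7 / 207.0 = 0.907

FS = 0.91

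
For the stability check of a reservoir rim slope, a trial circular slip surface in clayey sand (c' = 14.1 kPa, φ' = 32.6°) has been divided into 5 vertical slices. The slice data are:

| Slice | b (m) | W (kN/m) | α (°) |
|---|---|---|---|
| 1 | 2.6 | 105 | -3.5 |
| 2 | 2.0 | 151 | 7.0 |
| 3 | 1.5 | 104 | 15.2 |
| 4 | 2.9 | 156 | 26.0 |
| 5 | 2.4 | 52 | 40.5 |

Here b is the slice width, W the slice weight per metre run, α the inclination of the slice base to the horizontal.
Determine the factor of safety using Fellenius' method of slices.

FS = 3.67

Ordinary method of slices: FS = Σ[c'·Δl_i + (W_i cosα_i)·tanφ'] / Σ W_i sinα_i, with Δl_i = b_i / cosα_i.
Slice 1: Δl = 2.6/cos(-3.5°) = 2.605 m; N'_1 = 105·cos(-3.5°) = 104.8; c'Δl = 36.73; W sinα = -6.4
Slice 2: Δl = 2.0/cos7.0° = 2.015 m; N'_2 = 151·cos7.0° = 149.9; c'Δl = 28.41; W sinα = 18.4
Slice 3: Δl = 1.5/cos15.2° = 1.554 m; N'_3 = 104·cos15.2° = 100.4; c'Δl = 21.92; W sinα = 27.3
Slice 4: Δl = 2.9/cos26.0° = 3.227 m; N'_4 = 156·cos26.0° = 140.2; c'Δl = 45.49; W sinα = 68.4
Slice 5: Δl = 2.4/cos40.5° = 3.156 m; N'_5 = 52·cos40.5° = 39.5; c'Δl = 44.50; W sinα = 33.8
Σc'Δl = 177.1 kN/m; ΣN' = 534.8 kN/m; ΣW sinα = 141.4 kN/m
Resisting = 177.1 + 534.8·tan32.6° = 177.1 + 342.0 = 519.1 kN/m
FS = 519.1 / 141.4 = 3.670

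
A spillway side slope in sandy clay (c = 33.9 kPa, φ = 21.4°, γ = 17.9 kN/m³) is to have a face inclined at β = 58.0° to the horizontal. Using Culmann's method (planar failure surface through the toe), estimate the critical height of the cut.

Culmann's analysis gives the critical failure plane at α_cr = (β + φ)/2 = (58.0 + 21.4)/2 = 39.7°, and the critical height
H_c = (4c/γ) · sinβ cosφ / [1 − cos(β − φ)]
    = (4·33.9/17.9) · sin58.0°·cos21.4° / [1 − cos(36.6°)]
    = 7.575 · 0.8480·0.9311 / [1 − 0.8028]
    = 7.575 · 0.7896 / 0.1972
    = 30.33 m

H_c = 30.33 m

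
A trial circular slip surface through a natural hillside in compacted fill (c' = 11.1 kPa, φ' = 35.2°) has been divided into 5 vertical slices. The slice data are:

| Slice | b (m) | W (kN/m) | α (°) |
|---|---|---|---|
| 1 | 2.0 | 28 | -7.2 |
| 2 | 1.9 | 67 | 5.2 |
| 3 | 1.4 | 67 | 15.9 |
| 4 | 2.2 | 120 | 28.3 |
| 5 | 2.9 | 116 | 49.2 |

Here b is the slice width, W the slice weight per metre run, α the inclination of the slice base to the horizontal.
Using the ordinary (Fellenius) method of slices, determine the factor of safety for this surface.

FS = 2.28

Ordinary method of slices: FS = Σ[c'·Δl_i + (W_i cosα_i)·tanφ'] / Σ W_i sinα_i, with Δl_i = b_i / cosα_i.
Slice 1: Δl = 2.0/cos(-7.2°) = 2.016 m; N'_1 = 28·cos(-7.2°) = 27.8; c'Δl = 22.38; W sinα = -3.5
Slice 2: Δl = 1.9/cos5.2° = 1.908 m; N'_2 = 67·cos5.2° = 66.7; c'Δl = 21.18; W sinα = 6.1
Slice 3: Δl = 1.4/cos15.9° = 1.456 m; N'_3 = 67·cos15.9° = 64.4; c'Δl = 16.16; W sinα = 18.4
Slice 4: Δl = 2.2/cos28.3° = 2.499 m; N'_4 = 120·cos28.3° = 105.7; c'Δl = 27.73; W sinα = 56.9
Slice 5: Δl = 2.9/cos49.2° = 4.438 m; N'_5 = 116·cos49.2° = 75.8; c'Δl = 49.26; W sinα = 87.8
Σc'Δl = 136.7 kN/m; ΣN' = 340.4 kN/m; ΣW sinα = 165.6 kN/m
Resisting = 136.7 + 340.4·tan35.2° = 136.7 + 240.1 = 376.8 kN/m
FS = 376.8 / 165.6 = 2.275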